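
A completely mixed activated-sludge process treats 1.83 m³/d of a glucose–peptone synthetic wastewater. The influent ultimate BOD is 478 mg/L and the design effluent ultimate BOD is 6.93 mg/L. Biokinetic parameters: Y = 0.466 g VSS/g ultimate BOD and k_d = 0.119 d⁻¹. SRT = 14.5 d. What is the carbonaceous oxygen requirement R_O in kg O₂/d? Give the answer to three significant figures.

R_O ≈ 0.653 kg O₂/d

Y_obs = Y / (1 + k_d θ_c) = 0.466 / (1 + 0.119 × 14.5) = 0.466 / 2.725 = 0.1710.
Mass of ultimate BOD removed per day: Q(S₀ − S) = 1.83 × 471.1 g/m³ = 0.8621 kg/d.
Biomass synthesised: P_X = Y_obs × 0.8621 = 0.1474 kg VSS/d.
Carbonaceous O₂ demand = substrate oxidised − cell-mass equivalent = 0.8621 − 1.42 × 0.1474 = 0.6528 kg O₂/d.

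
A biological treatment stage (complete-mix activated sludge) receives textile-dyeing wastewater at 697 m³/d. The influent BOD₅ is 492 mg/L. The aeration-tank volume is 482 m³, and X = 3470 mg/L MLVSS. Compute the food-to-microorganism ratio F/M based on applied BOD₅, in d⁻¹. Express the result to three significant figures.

F/M ≈ 0.205 d⁻¹

F/M = Q·S₀ / (V·X) = 697 × 492 / (482.0 × 3470) = 0.2050 g BOD₅·(g VSS·d)⁻¹.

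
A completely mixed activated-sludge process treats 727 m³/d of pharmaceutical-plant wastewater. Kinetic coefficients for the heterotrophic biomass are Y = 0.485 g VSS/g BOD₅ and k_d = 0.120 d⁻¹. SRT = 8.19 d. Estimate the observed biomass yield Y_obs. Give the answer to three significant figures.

Observed yield with endogenous decay: Y_obs = Y / (1 + k_d·θ_c) = 0.485 / (1 + 0.120 × 8.19) = 0.485 / 1.983 = 0.2446 g VSS/g BOD₅.

Y_obs ≈ 0.245 g VSS/g BOD₅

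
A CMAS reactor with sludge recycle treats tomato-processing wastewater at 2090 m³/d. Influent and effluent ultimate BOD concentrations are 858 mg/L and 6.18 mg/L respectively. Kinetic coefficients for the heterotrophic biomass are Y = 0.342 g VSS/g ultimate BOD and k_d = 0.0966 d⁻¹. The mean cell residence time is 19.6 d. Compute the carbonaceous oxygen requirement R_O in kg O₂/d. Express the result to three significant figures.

R_O ≈ 1480 kg O₂/d

The observed yield is Y_obs = Y/(1 + k_d·θ_c) = 0.342 / (1 + 0.0966 × 19.6) = 0.342 / 2.893 = 0.1182 g VSS per g ultimate BOD removed.
ΔS = 858 − 6.18 = 851.8 mg/L, so the substrate removal rate is 2090 × 851.8/1000 = 1780 kg ultimate BOD/d.
P_X = Y_obs·Q·(S₀ − S) = 0.1182 × 1780 = 210.4 kg VSS/d.
R_O = Q·(S₀ − S) − 1.42·P_X = 1780 − 1.42 × 210.4 = 1481 kg O₂/d.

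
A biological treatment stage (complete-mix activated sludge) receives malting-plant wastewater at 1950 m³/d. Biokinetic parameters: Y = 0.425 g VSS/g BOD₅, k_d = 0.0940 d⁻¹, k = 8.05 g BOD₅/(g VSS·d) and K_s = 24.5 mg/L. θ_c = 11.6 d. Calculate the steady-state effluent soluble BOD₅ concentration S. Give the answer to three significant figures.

For a completely mixed reactor with recycle the Lawrence–McCarty relation gives S = K_s·(1 + k_d·θ_c) / [θ_c·(Y·k − k_d) − 1] = 24.5 × (1 + 0.0940 × 11.6) / [11.6 × (0.425 × 8.05 − 0.0940) − 1] = 51.21 / 37.60 = 1.362 mg/L.

S ≈ 1.36 mg/L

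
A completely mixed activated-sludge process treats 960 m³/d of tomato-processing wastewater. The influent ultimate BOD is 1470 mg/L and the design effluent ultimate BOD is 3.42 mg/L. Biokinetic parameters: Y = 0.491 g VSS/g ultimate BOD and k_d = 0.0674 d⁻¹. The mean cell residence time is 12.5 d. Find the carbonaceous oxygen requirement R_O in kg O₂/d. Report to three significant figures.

Y_obs = Y / (1 + k_d θ_c) = 0.491 / (1 + 0.0674 × 12.5) = 0.491 / 1.843 = 0.2665.
ΔS = 1470 − 3.42 = 1467 mg/L, so the substrate removal rate is 960 × 1467/1000 = 1408 kg ultimate BOD/d.
Net sludge production P_X = 0.2665 × 1408 = 375.2 kg VSS/d.
R_O = Q·(S₀ − S) − 1.42·P_X = 1408 − 1.42 × 375.2 = 875.1 kg O₂/d.

R_O ≈ 875 kg O₂/d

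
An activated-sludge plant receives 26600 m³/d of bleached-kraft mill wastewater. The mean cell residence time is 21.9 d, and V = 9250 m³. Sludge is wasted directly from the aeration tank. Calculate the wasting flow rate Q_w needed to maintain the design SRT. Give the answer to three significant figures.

Q_w ≈ 422 m³/d

With mixed-liquor wasting, θ_c = V/Q_w, so Q_w = V/θ_c = 9250/21.9 = 422.4 m³/d.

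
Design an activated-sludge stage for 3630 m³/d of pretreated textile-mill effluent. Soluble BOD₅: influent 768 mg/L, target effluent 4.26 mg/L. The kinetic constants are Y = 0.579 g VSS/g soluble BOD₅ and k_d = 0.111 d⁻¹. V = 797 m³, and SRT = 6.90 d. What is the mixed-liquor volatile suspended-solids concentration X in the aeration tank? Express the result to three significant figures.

X = Y·Q·ΔS·θ_c / [V·(1 + k_d θ_c)] = 0.579 × 3630 × (768 − 4.26) × 6.90 / [797 × (1 + 0.111 × 6.90)] = 7870 mg/L.

X ≈ 7870 mg/L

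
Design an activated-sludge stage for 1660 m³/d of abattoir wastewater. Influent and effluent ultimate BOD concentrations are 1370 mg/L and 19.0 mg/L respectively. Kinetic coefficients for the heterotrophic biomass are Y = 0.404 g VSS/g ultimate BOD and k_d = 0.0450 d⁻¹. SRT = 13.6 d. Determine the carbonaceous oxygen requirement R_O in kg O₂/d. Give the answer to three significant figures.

Correct the yield for decay: Y_obs = Y/(1 + k_d θ_c) = 0.404 / (1 + 0.0450 × 13.6) = 0.404 / 1.612 = 0.2506.
ΔS = 1370 − 19.0 = 1351 mg/L, so the substrate removal rate is 1660 × 1351/1000 = 2243 kg ultimate BOD/d.
P_X = Y_obs·Q·(S₀ − S) = 0.2506 × 2243 = 562.1 kg VSS/d.
R_O = Q·(S₀ − S) − 1.42·P_X = 2243 − 1.42 × 562.1 = 1445 kg O₂/d.

R_O ≈ 1440 kg O₂/d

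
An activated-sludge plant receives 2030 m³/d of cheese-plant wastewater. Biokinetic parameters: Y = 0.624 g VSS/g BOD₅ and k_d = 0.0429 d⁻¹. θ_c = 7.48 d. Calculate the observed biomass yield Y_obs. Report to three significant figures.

Y_obs = Y / (1 + k_d θ_c) = 0.624 / (1 + 0.0429 × 7.48) = 0.624 / 1.321 = 0.4724.

Y_obs ≈ 0.472 g VSS/g BOD₅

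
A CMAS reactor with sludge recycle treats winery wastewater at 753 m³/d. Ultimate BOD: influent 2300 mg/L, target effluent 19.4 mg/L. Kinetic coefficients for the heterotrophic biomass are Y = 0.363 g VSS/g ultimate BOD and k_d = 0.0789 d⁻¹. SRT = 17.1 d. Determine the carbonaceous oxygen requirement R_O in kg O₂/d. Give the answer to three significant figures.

R_O ≈ 1340 kg O₂/d

The observed yield is Y_obs = Y/(1 + k_d·θ_c) = 0.363 / (1 + 0.0789 × 17.1) = 0.363 / 2.349 = 0.1545 g VSS per g ultimate BOD removed.
ΔS = 2300 − 19.4 = 2281 mg/L, so the substrate removal rate is 753 × 2281/1000 = 1717 kg ultimate BOD/d.
P_X = Y_obs·Q·(S₀ − S) = 0.1545 × 1717 = 265.4 kg VSS/d.
R_O = Q·ΔS − 1.42 P_X = 1717 − 376.8 = 1340 kg O₂/d.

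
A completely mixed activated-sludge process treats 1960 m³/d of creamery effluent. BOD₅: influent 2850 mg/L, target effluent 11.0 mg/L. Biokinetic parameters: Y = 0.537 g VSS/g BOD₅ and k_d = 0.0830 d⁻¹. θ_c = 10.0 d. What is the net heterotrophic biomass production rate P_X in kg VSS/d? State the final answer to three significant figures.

Y_obs = Y / (1 + k_d θ_c) = 0.537 / (1 + 0.0830 × 10.0) = 0.537 / 1.830 = 0.2934.
ΔS = 2850 − 11.0 = 2839 mg/L, so the substrate removal rate is 1960 × 2839/1000 = 5564 kg BOD₅/d.
So the net sludge growth is P_X = 0.2934 × 5564 = 1633 kg VSS/d.

P_X ≈ 1630 kg VSS/d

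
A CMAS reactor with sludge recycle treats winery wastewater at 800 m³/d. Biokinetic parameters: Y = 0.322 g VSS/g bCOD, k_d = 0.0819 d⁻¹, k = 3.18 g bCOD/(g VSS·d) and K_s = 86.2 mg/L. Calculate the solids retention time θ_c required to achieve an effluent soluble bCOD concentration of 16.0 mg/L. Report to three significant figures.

From 1/θ_c = Y·k·S/(K_s + S) − k_d: Y·k·S/(K_s+S) = 0.322 × 3.18 × 16.0 / (86.2 + 16.0) = 0.1603 d⁻¹.
Then 1/θ_c = μ − k_d = 0.1603 − 0.0819 = 0.07841 d⁻¹, giving θ_c = 12.75 d.

θ_c ≈ 12.8 d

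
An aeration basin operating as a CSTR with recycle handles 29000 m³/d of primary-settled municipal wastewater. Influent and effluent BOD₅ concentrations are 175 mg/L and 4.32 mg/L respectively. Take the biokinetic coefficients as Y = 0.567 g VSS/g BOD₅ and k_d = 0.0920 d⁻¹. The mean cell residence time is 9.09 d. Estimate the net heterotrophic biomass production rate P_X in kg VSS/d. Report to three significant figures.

P_X ≈ 1530 kg VSS/d

The observed yield is Y_obs = Y/(1 + k_d·θ_c) = 0.567 / (1 + 0.0920 × 9.09) = 0.567 / 1.836 = 0.3088 g VSS per g BOD₅ removed.
Mass of BOD₅ removed per day: Q(S₀ − S) = 29000 × 170.7 g/m³ = 4950 kg/d.
Biomass produced: P_X = Y_obs·Q·ΔS = 0.3088 × 4950 ≈ 1528 kg VSS/d.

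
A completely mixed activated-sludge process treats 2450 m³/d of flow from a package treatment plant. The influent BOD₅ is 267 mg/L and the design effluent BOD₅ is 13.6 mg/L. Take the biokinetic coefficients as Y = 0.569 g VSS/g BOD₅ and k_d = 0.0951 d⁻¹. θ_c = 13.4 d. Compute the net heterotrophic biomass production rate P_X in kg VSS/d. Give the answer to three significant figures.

Correct the yield for decay: Y_obs = Y/(1 + k_d θ_c) = 0.569 / (1 + 0.0951 × 13.4) = 0.569 / 2.274 = 0.2502.
Mass of BOD₅ removed per day: Q(S₀ − S) = 2450 × 253.4 g/m³ = 620.8 kg/d.
So the net sludge growth is P_X = 0.2502 × 620.8 = 155.3 kg VSS/d.

P_X ≈ 155 kg VSS/d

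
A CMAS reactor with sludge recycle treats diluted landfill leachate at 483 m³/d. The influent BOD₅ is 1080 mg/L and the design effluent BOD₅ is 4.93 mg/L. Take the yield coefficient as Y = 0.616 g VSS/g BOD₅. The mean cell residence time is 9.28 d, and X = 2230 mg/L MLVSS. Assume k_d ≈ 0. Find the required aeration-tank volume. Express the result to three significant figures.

V ≈ 1330 m³

Biomass mass balance (decay neglected): V·X = Y·Q·(S₀ − S)·θ_c, so V = 0.616 × 483 × (1080 − 4.93) × 9.28 / 2230 = 1331 m³.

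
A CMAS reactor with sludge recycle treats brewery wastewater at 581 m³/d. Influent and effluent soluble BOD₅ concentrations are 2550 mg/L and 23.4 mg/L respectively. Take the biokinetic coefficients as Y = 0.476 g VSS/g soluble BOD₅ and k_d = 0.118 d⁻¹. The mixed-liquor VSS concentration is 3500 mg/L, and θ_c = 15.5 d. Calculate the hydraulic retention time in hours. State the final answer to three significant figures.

Rearranging the biomass balance for a CMAS with decay, V = Y·Q·ΔS·θ_c / [X·(1+k_d θ_c)] = 0.476 × 581 × (2550 − 23.4) × 15.5 / [3500 × (1 + 0.118 × 15.5)] = 1.08×10^7 / 9901 = 1094 m³.
τ = V/Q = 1094/581 = 1.883 d, or 45.18 h.

τ ≈ 45.2 h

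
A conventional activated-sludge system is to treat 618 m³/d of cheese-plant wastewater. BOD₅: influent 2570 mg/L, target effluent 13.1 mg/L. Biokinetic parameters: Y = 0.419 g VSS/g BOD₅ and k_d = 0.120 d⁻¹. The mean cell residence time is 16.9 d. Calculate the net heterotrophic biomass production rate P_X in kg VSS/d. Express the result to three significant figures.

P_X ≈ 219 kg VSS/d

Observed yield with endogenous decay: Y_obs = Y / (1 + k_d·θ_c) = 0.419 / (1 + 0.120 × 16.9) = 0.419 / 3.028 = 0.1384 g VSS/g BOD₅.
Mass of BOD₅ removed per day: Q(S₀ − S) = 618 × 2557 g/m³ = 1580 kg/d.
Net biomass production P_X = Y_obs × Q·(S₀ − S) = 0.1384 × 1580 = 218.7 kg VSS/d.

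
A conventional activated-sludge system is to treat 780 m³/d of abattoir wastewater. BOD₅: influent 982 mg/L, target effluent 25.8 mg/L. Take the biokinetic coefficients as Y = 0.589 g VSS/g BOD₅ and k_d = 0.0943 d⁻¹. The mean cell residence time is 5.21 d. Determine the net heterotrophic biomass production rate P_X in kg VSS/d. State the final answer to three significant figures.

P_X ≈ 295 kg VSS/d

Correct the yield for decay: Y_obs = Y/(1 + k_d θ_c) = 0.589 / (1 + 0.0943 × 5.21) = 0.589 / 1.491 = 0.3950.
Q·(S₀ − S) = 780 × (982 − 25.8) × 10⁻³ = 745.8 kg/d removed.
P_X = Y_obs · Q(S₀ − S) = 0.3950 × 745.8 = 294.6 kg VSS/d.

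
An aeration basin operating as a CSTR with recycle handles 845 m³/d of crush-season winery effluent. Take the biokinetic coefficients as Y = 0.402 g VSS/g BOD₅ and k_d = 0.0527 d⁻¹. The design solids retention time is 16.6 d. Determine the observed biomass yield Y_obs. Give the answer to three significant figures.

Y_obs ≈ 0.214 g VSS/g BOD₅

The observed yield is Y_obs = Y/(1 + k_d·θ_c) = 0.402 / (1 + 0.0527 × 16.6) = 0.402 / 1.875 = 0.2144 g VSS per g BOD₅ removed.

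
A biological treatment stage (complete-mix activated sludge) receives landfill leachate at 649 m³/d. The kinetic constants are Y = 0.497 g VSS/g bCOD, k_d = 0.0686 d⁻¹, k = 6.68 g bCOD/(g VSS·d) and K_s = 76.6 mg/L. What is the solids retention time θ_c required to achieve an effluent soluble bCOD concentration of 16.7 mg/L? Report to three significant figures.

θ_c ≈ 1.90 d

At the target effluent, Y k S/(K_s+S) = 0.497×6.68×16.7/93.30 = 0.5942 d⁻¹.
θ_c = 1/(μ − k_d) = 1/(0.5942 − 0.0686) = 1/0.5256 = 1.902 d.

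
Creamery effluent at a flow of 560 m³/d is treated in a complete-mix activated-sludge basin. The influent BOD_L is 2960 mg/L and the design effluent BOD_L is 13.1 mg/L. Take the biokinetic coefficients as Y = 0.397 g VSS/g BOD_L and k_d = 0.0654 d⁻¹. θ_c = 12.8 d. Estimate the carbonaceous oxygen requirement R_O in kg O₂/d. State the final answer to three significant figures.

R_O ≈ 1140 kg O₂/d

Observed yield with endogenous decay: Y_obs = Y / (1 + k_d·θ_c) = 0.397 / (1 + 0.0654 × 12.8) = 0.397 / 1.837 = 0.2161 g VSS/g BOD_L.
Mass of BOD_L removed per day: Q(S₀ − S) = 560 × 2947 g/m³ = 1650 kg/d.
P_X = Y_obs·Q·(S₀ − S) = 0.2161 × 1650 = 356.6 kg VSS/d.
Carbonaceous O₂ demand = substrate oxidised − cell-mass equivalent = 1650 − 1.42 × 356.6 = 1144 kg O₂/d.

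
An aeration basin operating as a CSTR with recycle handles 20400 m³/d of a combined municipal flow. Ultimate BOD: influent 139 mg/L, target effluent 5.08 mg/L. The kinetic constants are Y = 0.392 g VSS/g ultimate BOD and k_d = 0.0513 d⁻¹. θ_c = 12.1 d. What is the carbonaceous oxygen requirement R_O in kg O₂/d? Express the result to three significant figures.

R_O ≈ 1790 kg O₂/d

Y_obs = Y / (1 + k_d θ_c) = 0.392 / (1 + 0.0513 × 12.1) = 0.392 / 1.621 = 0.2419.
Mass of ultimate BOD removed per day: Q(S₀ − S) = 20400 × 133.9 g/m³ = 2732 kg/d.
Net sludge production P_X = 0.2419 × 2732 = 660.8 kg VSS/d.
R_O = Q·ΔS − 1.42 P_X = 2732 − 938.3 = 1794 kg O₂/d.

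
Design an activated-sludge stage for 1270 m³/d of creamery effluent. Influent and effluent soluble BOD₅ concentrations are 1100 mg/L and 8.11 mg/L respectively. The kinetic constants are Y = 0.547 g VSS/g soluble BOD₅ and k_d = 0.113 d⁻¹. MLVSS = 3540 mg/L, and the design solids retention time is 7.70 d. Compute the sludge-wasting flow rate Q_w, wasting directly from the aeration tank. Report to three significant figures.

Q_w ≈ 115 m³/d

Rearranging the biomass balance for a CMAS with decay, V = Y·Q·ΔS·θ_c / [X·(1+k_d θ_c)] = 0.547 × 1270 × (1100 − 8.11) × 7.70 / [3540 × (1 + 0.113 × 7.70)] = 5.84×10^6 / 6620 = 882.3 m³.
With mixed-liquor wasting, θ_c = V/Q_w, so Q_w = V/θ_c = 882.3/7.70 = 114.6 m³/d.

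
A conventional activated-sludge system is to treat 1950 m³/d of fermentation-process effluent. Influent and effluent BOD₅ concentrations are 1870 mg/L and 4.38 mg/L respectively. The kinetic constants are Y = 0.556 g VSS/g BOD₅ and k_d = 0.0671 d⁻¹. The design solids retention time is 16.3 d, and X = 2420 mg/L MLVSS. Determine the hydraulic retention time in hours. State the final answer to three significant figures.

Steady-state biomass mass balance: V·X·(1 + k_d·θ_c) = Y·Q·(S₀ − S)·θ_c, so V = 0.556 × 1950 × (1870 − 4.38) × 16.3 / [2420 × (1 + 0.0671 × 16.3)] = 3.3×10^7 / 5067 = 6507 m³.
τ = V/Q = 6507/1950 = 3.337 d, or 80.09 h.

τ ≈ 80.1 h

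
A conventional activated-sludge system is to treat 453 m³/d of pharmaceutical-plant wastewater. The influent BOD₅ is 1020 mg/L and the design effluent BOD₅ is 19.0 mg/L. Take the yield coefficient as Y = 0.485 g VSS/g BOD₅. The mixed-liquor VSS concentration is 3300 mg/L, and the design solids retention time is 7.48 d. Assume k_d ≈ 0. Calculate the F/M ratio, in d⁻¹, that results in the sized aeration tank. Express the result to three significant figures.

V·X = Y·Q·ΔS·θ_c gives V = 0.485 × 453 × (1020 − 19.0) × 7.48 / 3300 = 498.5 m³.
Food-to-microorganism ratio F/M = Q S₀ / (V X) = 453 × 1020 / (498.5 × 3300) = 0.2809 d⁻¹.

F/M ≈ 0.281 d⁻¹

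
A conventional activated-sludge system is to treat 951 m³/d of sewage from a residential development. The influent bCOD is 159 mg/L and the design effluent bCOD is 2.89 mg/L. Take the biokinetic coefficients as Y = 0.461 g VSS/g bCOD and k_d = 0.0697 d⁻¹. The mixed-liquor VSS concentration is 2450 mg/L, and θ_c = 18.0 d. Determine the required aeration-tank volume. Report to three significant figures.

Steady-state biomass mass balance: V·X·(1 + k_d·θ_c) = Y·Q·(S₀ − S)·θ_c, so V = 0.461 × 951 × (159 − 2.89) × 18.0 / [2450 × (1 + 0.0697 × 18.0)] = 1.23×10^6 / 5524 = 223.0 m³.

V ≈ 223 m³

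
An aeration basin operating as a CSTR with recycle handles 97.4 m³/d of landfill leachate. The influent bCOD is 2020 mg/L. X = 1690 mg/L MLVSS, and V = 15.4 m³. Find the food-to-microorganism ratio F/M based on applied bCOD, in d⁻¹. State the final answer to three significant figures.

F/M ≈ 7.56 d⁻¹

F/M = applied load / biomass = Q·S₀/(V·X) = 97.4 × 2020 / (15.40 × 1690) = 7.560 d⁻¹.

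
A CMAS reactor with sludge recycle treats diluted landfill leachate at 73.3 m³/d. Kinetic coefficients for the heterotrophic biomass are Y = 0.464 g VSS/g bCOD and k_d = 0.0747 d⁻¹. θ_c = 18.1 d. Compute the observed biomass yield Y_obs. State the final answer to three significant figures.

Y_obs = Y / (1 + k_d θ_c) = 0.464 / (1 + 0.0747 × 18.1) = 0.464 / 2.352 = 0.1973.

Y_obs ≈ 0.197 g VSS/g bCOD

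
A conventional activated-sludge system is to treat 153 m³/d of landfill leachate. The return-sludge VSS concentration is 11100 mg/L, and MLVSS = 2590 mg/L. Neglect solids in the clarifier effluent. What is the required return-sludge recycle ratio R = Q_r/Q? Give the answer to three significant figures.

R ≈ 0.304

Solids balance on the clarifier gives (1+R)X = R·X_r, so R = X/(X_r − X) = 2590 / (11100 − 2590) = 0.3043.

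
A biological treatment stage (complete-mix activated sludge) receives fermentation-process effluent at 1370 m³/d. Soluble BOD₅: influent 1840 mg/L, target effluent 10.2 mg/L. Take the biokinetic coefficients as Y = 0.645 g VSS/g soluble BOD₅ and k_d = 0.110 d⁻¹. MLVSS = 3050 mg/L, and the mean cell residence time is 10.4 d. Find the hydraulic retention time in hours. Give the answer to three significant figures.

From the SRT design equation V = Y Q (S₀−S) θ_c / [X (1 + k_d θ_c)] = 0.645 × 1370 × (1840 − 10.2) × 10.4 / [3050 × (1 + 0.110 × 10.4)] = 1.68×10^7 / 6539 = 2572 m³.
HRT = V/Q = 2572 m³ / 1370 m³·d⁻¹ = 1.877 d × 24 = 45.05 h.

τ ≈ 45.0 h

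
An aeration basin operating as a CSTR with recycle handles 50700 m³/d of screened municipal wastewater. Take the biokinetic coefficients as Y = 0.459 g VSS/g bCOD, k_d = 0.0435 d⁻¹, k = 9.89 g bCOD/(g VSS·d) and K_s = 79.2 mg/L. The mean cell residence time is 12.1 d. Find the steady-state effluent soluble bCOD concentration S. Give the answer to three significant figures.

S ≈ 2.26 mg/L

Effluent substrate depends only on kinetics and SRT: S = K_s(1 + k_d θ_c) / [θ_c(Yk − k_d) − 1] = 79.2 × (1 + 0.0435 × 12.1) / [12.1 × (0.459 × 9.89 − 0.0435) − 1] = 120.9 / 53.40 = 2.264 mg/L.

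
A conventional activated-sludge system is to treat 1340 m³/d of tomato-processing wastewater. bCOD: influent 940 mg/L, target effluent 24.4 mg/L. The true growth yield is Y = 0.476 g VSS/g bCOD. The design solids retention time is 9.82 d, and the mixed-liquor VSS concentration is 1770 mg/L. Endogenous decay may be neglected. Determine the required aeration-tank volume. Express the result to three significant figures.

V ≈ 3240 m³

Biomass mass balance (decay neglected): V·X = Y·Q·(S₀ − S)·θ_c, so V = 0.476 × 1340 × (940 − 24.4) × 9.82 / 1770 = 3240 m³.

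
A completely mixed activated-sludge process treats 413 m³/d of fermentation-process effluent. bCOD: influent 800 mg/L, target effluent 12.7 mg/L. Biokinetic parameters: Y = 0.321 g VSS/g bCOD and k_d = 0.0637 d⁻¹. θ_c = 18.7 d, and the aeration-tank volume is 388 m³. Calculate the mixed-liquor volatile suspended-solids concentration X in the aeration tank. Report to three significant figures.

X = Y·Q·ΔS·θ_c / [V·(1 + k_d θ_c)] = 0.321 × 413 × (800 − 12.7) × 18.7 / [388 × (1 + 0.0637 × 18.7)] = 2296 mg/L.

X ≈ 2300 mg/L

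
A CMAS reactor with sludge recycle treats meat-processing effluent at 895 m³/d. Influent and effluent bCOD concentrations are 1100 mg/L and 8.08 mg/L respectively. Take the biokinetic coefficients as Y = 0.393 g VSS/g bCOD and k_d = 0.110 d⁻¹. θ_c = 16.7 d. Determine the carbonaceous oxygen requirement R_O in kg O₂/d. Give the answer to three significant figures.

Observed yield with endogenous decay: Y_obs = Y / (1 + k_d·θ_c) = 0.393 / (1 + 0.110 × 16.7) = 0.393 / 2.837 = 0.1385 g VSS/g bCOD.
Substrate removed = Q·(S₀ − S) = 895 m³/d × (1100 − 8.08) g/m³ = 9.77×10^5 g/d = 977.3 kg/d.
Biomass synthesised: P_X = Y_obs × 977.3 = 135.4 kg VSS/d.
R_O = Q·(S₀ − S) − 1.42·P_X = 977.3 − 1.42 × 135.4 = 785.0 kg O₂/d.

R_O ≈ 785 kg O₂/d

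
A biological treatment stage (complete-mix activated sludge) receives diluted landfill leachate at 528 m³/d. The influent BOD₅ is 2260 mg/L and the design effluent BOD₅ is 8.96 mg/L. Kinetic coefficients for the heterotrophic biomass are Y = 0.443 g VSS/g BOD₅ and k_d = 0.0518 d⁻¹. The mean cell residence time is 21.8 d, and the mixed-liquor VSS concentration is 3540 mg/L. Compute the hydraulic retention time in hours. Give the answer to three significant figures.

τ ≈ 69.2 h

From the SRT design equation V = Y Q (S₀−S) θ_c / [X (1 + k_d θ_c)] = 0.443 × 528 × (2260 − 8.96) × 21.8 / [3540 × (1 + 0.0518 × 21.8)] = 1.15×10^7 / 7538 = 1523 m³.
τ = V/Q = 1523/528 = 2.884 d, or 69.22 h.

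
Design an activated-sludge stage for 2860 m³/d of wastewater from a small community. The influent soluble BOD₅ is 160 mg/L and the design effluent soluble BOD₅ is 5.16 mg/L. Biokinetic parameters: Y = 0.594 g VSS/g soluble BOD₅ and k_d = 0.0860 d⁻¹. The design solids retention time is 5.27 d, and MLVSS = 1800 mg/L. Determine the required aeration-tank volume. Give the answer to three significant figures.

V ≈ 530 m³

Rearranging the biomass balance for a CMAS with decay, V = Y·Q·ΔS·θ_c / [X·(1+k_d θ_c)] = 0.594 × 2860 × (160 − 5.16) × 5.27 / [1800 × (1 + 0.0860 × 5.27)] = 1.39×10^6 / 2616 = 530.0 m³.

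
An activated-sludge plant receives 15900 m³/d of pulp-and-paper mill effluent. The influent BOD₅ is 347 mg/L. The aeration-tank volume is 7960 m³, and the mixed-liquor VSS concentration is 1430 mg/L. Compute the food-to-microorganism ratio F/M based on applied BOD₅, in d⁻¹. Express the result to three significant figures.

Food-to-microorganism ratio F/M = Q S₀ / (V X) = 15900 × 347 / (7960 × 1430) = 0.4847 d⁻¹.

F/M ≈ 0.485 d⁻¹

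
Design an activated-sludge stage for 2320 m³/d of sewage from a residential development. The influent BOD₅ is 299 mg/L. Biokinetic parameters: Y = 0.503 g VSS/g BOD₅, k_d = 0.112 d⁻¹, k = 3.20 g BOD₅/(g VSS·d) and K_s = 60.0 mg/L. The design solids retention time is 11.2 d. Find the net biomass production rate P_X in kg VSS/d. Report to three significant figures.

P_X ≈ 150 kg VSS/d

Effluent substrate depends only on kinetics and SRT: S = K_s(1 + k_d θ_c) / [θ_c(Yk − k_d) − 1] = 60.0 × (1 + 0.112 × 11.2) / [11.2 × (0.503 × 3.20 − 0.112) − 1] = 135.3 / 15.77 = 8.576 mg/L.
Observed yield with endogenous decay: Y_obs = Y / (1 + k_d·θ_c) = 0.503 / (1 + 0.112 × 11.2) = 0.503 / 2.254 = 0.2231 g VSS/g BOD₅.
Mass of BOD₅ removed per day: Q(S₀ − S) = 2320 × 290.4 g/m³ = 673.8 kg/d.
Net biomass production P_X = Y_obs × Q·(S₀ − S) = 0.2231 × 673.8 = 150.3 kg VSS/d.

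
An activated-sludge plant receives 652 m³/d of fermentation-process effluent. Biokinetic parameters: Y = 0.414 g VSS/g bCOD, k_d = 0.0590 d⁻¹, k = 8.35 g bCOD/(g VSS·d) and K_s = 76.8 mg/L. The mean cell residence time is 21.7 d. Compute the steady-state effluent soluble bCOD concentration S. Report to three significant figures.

For a completely mixed reactor with recycle the Lawrence–McCarty relation gives S = K_s·(1 + k_d·θ_c) / [θ_c·(Y·k − k_d) − 1] = 76.8 × (1 + 0.0590 × 21.7) / [21.7 × (0.414 × 8.35 − 0.0590) − 1] = 175.1 / 72.73 = 2.408 mg/L.

S ≈ 2.41 mg/L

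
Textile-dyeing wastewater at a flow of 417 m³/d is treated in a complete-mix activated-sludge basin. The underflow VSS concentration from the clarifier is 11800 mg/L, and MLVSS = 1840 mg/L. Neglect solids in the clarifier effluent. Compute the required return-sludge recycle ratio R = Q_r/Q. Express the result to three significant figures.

R ≈ 0.185

Mass balance around the secondary clarifier (neglecting effluent solids): R = X / (X_r − X) = 1840 / (11800 − 1840) = 0.1847.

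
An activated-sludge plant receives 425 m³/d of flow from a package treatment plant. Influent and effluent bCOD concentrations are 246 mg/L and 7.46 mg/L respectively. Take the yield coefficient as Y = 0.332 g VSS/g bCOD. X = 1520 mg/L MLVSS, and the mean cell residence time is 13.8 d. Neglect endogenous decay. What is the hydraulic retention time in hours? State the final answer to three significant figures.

τ ≈ 17.3 h

Biomass mass balance (decay neglected): V·X = Y·Q·(S₀ − S)·θ_c, so V = 0.332 × 425 × (246 − 7.46) × 13.8 / 1520 = 305.6 m³.
τ = V/Q = 305.6/425 = 0.7190 d, or 17.26 h.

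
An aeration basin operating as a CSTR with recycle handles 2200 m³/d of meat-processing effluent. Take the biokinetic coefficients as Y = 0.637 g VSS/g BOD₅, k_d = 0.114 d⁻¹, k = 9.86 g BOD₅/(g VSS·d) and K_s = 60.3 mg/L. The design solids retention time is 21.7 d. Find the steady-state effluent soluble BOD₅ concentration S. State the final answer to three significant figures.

S ≈ 1.58 mg/L

From the Monod/SRT balance for a CMAS, S = K_s·(1+k_d θ_c)/[θ_c·(Y k − k_d) − 1] = 60.3 × (1 + 0.114 × 21.7) / [21.7 × (0.637 × 9.86 − 0.114) − 1] = 209.5 / 132.8 = 1.577 mg/L.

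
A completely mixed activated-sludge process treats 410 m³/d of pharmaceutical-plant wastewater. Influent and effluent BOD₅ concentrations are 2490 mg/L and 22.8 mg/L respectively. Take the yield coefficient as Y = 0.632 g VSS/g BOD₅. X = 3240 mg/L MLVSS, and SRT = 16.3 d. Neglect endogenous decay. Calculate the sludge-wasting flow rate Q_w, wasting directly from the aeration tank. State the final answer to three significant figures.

Q_w ≈ 197 m³/d

Biomass mass balance (decay neglected): V·X = Y·Q·(S₀ − S)·θ_c, so V = 0.632 × 410 × (2490 − 22.8) × 16.3 / 3240 = 3216 m³.
Wasting from the aeration tank: Q_w = V / θ_c = 3216 / 16.3 = 197.3 m³/d.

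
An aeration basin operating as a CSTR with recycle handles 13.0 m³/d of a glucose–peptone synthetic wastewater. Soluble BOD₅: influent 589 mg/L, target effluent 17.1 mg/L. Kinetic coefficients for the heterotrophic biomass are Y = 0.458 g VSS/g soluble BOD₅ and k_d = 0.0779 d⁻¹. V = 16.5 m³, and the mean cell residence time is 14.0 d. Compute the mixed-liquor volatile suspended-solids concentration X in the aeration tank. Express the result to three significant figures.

X ≈ 1380 mg/L

Solving the biomass balance for X: X = Y Q (S₀−S) θ_c / [V (1+k_d θ_c)] = 0.458 × 13.0 × (589 − 17.1) × 14.0 / [16.5 × (1 + 0.0779 × 14.0)] = 1382 mg/L.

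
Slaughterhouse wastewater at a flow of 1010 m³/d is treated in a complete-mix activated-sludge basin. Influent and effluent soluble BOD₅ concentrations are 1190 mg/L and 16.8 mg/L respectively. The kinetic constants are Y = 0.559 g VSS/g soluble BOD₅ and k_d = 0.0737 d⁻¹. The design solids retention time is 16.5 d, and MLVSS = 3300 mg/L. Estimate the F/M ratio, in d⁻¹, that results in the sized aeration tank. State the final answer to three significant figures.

From the SRT design equation V = Y Q (S₀−S) θ_c / [X (1 + k_d θ_c)] = 0.559 × 1010 × (1190 − 16.8) × 16.5 / [3300 × (1 + 0.0737 × 16.5)] = 1.09×10^7 / 7313 = 1494 m³.
F/M = applied load / biomass = Q·S₀/(V·X) = 1010 × 1190 / (1494 × 3300) = 0.2437 d⁻¹.

F/M ≈ 0.244 d⁻¹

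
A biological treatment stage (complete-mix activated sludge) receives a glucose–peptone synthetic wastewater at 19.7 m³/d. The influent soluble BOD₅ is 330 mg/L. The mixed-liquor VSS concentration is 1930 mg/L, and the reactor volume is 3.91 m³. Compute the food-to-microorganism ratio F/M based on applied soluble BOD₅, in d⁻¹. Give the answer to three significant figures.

F/M ≈ 0.861 d⁻¹

Food-to-microorganism ratio F/M = Q S₀ / (V X) = 19.7 × 330 / (3.910 × 1930) = 0.8615 d⁻¹.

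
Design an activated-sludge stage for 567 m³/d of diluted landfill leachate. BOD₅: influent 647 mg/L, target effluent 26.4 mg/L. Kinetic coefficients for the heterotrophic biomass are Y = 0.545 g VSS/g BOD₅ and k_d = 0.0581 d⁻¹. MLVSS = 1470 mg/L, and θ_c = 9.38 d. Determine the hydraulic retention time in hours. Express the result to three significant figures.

Steady-state biomass mass balance: V·X·(1 + k_d·θ_c) = Y·Q·(S₀ − S)·θ_c, so V = 0.545 × 567 × (647 − 26.4) × 9.38 / [1470 × (1 + 0.0581 × 9.38)] = 1.8×10^6 / 2271 = 792.1 m³.
HRT = V/Q = 792.1 m³ / 567 m³·d⁻¹ = 1.397 d × 24 = 33.53 h.

τ ≈ 33.5 h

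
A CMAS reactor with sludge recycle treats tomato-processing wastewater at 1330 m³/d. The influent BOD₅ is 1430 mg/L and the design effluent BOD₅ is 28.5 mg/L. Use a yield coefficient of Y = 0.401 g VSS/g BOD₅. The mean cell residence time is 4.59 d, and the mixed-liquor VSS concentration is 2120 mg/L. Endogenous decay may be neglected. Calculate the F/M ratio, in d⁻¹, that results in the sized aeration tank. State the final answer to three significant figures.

F/M ≈ 0.554 d⁻¹

V·X = Y·Q·ΔS·θ_c gives V = 0.401 × 1330 × (1430 − 28.5) × 4.59 / 2120 = 1618 m³.
F/M = Q·S₀ / (V·X) = 1330 × 1430 / (1618 × 2120) = 0.5544 g BOD₅·(g VSS·d)⁻¹.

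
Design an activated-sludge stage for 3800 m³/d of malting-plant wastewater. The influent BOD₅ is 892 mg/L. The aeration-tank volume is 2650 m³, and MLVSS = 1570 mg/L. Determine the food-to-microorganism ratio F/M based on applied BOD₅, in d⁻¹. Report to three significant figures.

F/M = applied load / biomass = Q·S₀/(V·X) = 3800 × 892 / (2650 × 1570) = 0.8147 d⁻¹.

F/M ≈ 0.815 d⁻¹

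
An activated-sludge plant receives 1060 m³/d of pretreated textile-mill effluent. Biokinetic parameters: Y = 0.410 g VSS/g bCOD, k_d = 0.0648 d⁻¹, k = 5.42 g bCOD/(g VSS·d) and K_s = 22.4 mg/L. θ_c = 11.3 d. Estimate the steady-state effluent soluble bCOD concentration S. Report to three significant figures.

For a completely mixed reactor with recycle the Lawrence–McCarty relation gives S = K_s·(1 + k_d·θ_c) / [θ_c·(Y·k − k_d) − 1] = 22.4 × (1 + 0.0648 × 11.3) / [11.3 × (0.410 × 5.42 − 0.0648) − 1] = 38.80 / 23.38 = 1.660 mg/L.

S ≈ 1.66 mg/L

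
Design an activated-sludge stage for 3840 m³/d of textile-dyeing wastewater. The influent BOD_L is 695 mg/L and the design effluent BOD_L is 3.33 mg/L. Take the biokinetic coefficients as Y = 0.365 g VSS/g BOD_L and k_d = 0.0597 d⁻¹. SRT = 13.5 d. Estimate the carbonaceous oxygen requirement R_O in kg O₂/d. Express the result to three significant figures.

Correct the yield for decay: Y_obs = Y/(1 + k_d θ_c) = 0.365 / (1 + 0.0597 × 13.5) = 0.365 / 1.806 = 0.2021.
Q·(S₀ − S) = 3840 × (695 − 3.33) × 10⁻³ = 2656 kg/d removed.
Net sludge production P_X = 0.2021 × 2656 = 536.8 kg VSS/d.
Carbonaceous O₂ demand = substrate oxidised − cell-mass equivalent = 2656 − 1.42 × 536.8 = 1894 kg O₂/d.

R_O ≈ 1890 kg O₂/d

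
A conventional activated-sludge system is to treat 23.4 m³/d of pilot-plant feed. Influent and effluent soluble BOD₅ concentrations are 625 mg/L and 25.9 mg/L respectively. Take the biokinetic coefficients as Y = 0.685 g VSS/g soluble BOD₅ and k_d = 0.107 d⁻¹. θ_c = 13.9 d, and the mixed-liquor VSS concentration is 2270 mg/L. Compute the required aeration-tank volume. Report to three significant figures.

Rearranging the biomass balance for a CMAS with decay, V = Y·Q·ΔS·θ_c / [X·(1+k_d θ_c)] = 0.685 × 23.4 × (625 − 25.9) × 13.9 / [2270 × (1 + 0.107 × 13.9)] = 1.33×10^5 / 5646 = 23.64 m³.

V ≈ 23.6 m³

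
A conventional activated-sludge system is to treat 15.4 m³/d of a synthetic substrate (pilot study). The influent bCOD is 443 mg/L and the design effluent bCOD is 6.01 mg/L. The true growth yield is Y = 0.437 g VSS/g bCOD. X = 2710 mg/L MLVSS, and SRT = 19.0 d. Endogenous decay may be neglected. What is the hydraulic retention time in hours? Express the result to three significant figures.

With k_d = 0 the design equation reduces to V = Y Q (S₀−S) θ_c / X = 0.437 × 15.4 × (443 − 6.01) × 19.0 / 2710 = 20.62 m³.
HRT = V/Q = 20.62 m³ / 15.4 m³·d⁻¹ = 1.339 d × 24 = 32.13 h.

τ ≈ 32.1 h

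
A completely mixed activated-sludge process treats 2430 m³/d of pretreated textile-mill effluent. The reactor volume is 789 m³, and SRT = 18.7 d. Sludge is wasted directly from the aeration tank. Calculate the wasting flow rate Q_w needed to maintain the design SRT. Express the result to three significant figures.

Q_w ≈ 42.2 m³/d

With mixed-liquor wasting, θ_c = V/Q_w, so Q_w = V/θ_c = 789.0/18.7 = 42.19 m³/d.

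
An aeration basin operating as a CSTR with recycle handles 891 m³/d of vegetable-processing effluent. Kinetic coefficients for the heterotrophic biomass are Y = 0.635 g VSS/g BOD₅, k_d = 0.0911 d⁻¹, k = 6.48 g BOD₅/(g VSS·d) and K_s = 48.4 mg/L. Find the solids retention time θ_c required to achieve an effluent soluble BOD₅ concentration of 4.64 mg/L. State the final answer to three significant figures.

θ_c ≈ 3.72 d

Specific growth rate at S = 4.64 mg/L: μ = YkS/(K_s+S) = 0.635·6.48·4.64/(48.4+4.64) = 0.3600 d⁻¹.
Then 1/θ_c = μ − k_d = 0.3600 − 0.0911 = 0.2689 d⁻¹, giving θ_c = 3.719 d.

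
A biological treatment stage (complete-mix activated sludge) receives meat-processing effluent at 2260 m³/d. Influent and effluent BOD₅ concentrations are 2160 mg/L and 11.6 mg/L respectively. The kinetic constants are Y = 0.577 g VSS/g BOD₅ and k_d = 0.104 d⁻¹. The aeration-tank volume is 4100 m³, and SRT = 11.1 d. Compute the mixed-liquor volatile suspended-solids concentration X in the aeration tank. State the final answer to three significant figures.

X ≈ 3520 mg/L

X = Y·Q·ΔS·θ_c / [V·(1 + k_d θ_c)] = 0.577 × 2260 × (2160 − 11.6) × 11.1 / [4100 × (1 + 0.104 × 11.1)] = 3521 mg/L.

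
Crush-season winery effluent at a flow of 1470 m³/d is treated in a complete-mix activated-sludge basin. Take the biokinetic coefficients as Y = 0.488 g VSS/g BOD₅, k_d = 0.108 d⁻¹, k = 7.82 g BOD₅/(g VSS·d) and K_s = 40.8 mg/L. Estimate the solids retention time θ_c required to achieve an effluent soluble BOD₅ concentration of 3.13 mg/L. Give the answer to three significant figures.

θ_c ≈ 6.10 d

From 1/θ_c = Y·k·S/(K_s + S) − k_d: Y·k·S/(K_s+S) = 0.488 × 7.82 × 3.13 / (40.8 + 3.13) = 0.2719 d⁻¹.
1/θ_c = 0.2719 − 0.108 = 0.1639 d⁻¹, so θ_c = 6.101 d.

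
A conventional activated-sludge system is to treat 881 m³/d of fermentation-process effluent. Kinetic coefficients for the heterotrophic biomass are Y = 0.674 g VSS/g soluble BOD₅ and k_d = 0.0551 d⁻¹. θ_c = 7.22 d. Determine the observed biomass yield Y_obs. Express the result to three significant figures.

Y_obs ≈ 0.482 g VSS/g soluble BOD₅

Observed yield with endogenous decay: Y_obs = Y / (1 + k_d·θ_c) = 0.674 / (1 + 0.0551 × 7.22) = 0.674 / 1.398 = 0.4822 g VSS/g soluble BOD₅.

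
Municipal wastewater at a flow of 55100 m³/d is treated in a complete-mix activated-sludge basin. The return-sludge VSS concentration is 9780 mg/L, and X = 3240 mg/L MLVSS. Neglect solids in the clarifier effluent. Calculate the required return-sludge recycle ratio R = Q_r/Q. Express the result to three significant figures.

R ≈ 0.495

Mass balance around the secondary clarifier (neglecting effluent solids): R = X / (X_r − X) = 3240 / (9780 − 3240) = 0.4954.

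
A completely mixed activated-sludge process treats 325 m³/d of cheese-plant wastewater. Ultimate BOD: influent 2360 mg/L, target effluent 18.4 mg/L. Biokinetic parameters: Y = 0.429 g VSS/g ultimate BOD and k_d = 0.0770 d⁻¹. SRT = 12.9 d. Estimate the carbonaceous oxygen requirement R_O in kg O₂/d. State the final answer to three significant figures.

The observed yield is Y_obs = Y/(1 + k_d·θ_c) = 0.429 / (1 + 0.0770 × 12.9) = 0.429 / 1.993 = 0.2152 g VSS per g ultimate BOD removed.
Q·(S₀ − S) = 325 × (2360 − 18.4) × 10⁻³ = 761.0 kg/d removed.
P_X = Y_obs·Q·(S₀ − S) = 0.2152 × 761.0 = 163.8 kg VSS/d.
R_O = Q·(S₀ − S) − 1.42·P_X = 761.0 − 1.42 × 163.8 = 528.4 kg O₂/d.

R_O ≈ 528 kg O₂/d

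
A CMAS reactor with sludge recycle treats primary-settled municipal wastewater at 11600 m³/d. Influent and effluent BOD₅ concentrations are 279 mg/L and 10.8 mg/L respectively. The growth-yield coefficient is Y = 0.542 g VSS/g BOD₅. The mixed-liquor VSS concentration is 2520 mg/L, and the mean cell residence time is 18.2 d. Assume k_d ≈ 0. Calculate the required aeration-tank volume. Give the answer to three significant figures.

With k_d = 0 the design equation reduces to V = Y Q (S₀−S) θ_c / X = 0.542 × 11600 × (279 − 10.8) × 18.2 / 2520 = 12178 m³.

V ≈ 12200 m³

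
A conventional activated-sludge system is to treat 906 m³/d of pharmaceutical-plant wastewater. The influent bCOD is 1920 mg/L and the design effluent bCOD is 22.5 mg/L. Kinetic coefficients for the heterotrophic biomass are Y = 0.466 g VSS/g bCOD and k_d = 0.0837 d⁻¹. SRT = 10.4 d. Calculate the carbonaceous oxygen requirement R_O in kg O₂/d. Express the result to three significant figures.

Observed yield with endogenous decay: Y_obs = Y / (1 + k_d·θ_c) = 0.466 / (1 + 0.0837 × 10.4) = 0.466 / 1.870 = 0.2491 g VSS/g bCOD.
Q·(S₀ − S) = 906 × (1920 − 22.5) × 10⁻³ = 1719 kg/d removed.
Net sludge production P_X = 0.2491 × 1719 = 428.3 kg VSS/d.
R_O = Q·ΔS − 1.42 P_X = 1719 − 608.2 = 1111 kg O₂/d.

R_O ≈ 1110 kg O₂/d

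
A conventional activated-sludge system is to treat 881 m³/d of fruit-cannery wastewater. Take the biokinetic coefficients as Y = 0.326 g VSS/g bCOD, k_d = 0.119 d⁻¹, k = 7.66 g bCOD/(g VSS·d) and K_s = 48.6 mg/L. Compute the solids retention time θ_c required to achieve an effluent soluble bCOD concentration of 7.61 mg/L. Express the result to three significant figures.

From 1/θ_c = Y·k·S/(K_s + S) − k_d: Y·k·S/(K_s+S) = 0.326 × 7.66 × 7.61 / (48.6 + 7.61) = 0.3381 d⁻¹.
Then 1/θ_c = μ − k_d = 0.3381 − 0.119 = 0.2191 d⁻¹, giving θ_c = 4.565 d.

θ_c ≈ 4.56 d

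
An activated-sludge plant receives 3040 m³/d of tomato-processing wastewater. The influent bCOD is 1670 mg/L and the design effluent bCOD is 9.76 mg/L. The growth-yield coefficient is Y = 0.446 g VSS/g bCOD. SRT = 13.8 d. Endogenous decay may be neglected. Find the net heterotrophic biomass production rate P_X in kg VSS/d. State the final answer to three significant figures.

With endogenous decay neglected, the observed yield equals the true yield: Y_obs = Y = 0.446 g VSS/g bCOD.
ΔS = 1670 − 9.76 = 1660 mg/L, so the substrate removal rate is 3040 × 1660/1000 = 5047 kg bCOD/d.
So the net sludge growth is P_X = 0.4460 × 5047 = 2251 kg VSS/d.

P_X ≈ 2250 kg VSS/d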